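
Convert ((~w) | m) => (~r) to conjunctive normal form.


Step 1: Rewrite as ¬((¬w) ∨ m) ∨ (¬r) = (¬(¬w) ∧ ¬m) ∨ (¬r).
Step 2: Distribute ∨ over ∧.
Step 3: Eliminate any double negations (¬¬X = X).

(w | (~r)) & ((~m) | (~r))


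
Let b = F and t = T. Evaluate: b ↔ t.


Biconditional is true when both operands have the same truth value.
Substitute: b=F, t=T.
F ↔ T evaluates to F.

F


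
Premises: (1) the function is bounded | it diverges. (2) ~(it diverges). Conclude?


Disjunctive syllogism: from (P ∨ Q) and ¬P, infer Q.
One disjunct, 'it diverges', is ruled out; the other must hold.

the function is bounded


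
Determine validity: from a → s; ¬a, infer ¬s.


This is denying the antecedent (fallacy). There exist truth assignments where the premises are all true but the conclusion is false.

Invalid.


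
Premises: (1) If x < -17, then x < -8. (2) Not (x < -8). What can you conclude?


Modus tollens: from (P → Q) and ¬Q, infer ¬P.
Q = 'x < -8' is denied; since P → Q, P must also fail.

Not (x < -17).


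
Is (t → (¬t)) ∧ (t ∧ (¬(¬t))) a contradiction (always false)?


Truth table over {t}:
t | φ
-----
F | F
T | F
Every row is false.

Yes, it is a contradiction.


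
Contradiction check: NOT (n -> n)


Truth table over {n}:
n | φ
-----
F | F
T | F
Every row is false.

Yes, it is a contradiction.


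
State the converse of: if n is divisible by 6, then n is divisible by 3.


The converse of (P → Q) is (Q → P). It is not in general equivalent to the original.
Here P = 'n is divisible by 6' and Q = 'n is divisible by 3'.

If n is divisible by 3, then n is divisible by 6.


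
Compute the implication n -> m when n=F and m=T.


Implication is false only when antecedent is true and consequent is false.
Substitute: n=F, m=T.
F -> T evaluates to T.

T


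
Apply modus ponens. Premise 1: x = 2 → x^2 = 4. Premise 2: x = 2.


Modus ponens: from (P → Q) and P, infer Q.
P = 'x = 2' is asserted, and P → Q holds, so Q follows.

x^2 = 4.


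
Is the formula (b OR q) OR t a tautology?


Build the truth table over {b, q, t}:
b | q | t | φ
-------------
F | F | F | F
T | F | F | T
F | T | F | T
T | T | F | T
F | F | T | T
T | F | T | T
F | T | T | T
T | T | T | T
Counterexample at row 1: with b=F, q=F, t=F, the formula is F.

No, it is not a tautology.


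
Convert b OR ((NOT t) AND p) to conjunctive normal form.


Step 1: Distribute ∨ over ∧: b ∨ ((¬t) ∧ p) = (b ∨ (¬t)) ∧ (b ∨ p).

(b OR (NOT t)) AND (b OR p)


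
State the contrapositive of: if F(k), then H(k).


The contrapositive of (P → Q) is (¬Q → ¬P); it is logically equivalent to the original.
Here P = 'F(k)' and Q = 'H(k)'.

If not (H(k)), then not (F(k)).


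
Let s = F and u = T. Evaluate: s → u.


Implication is false only when antecedent is true and consequent is false.
Substitute: s=F, u=T.
F → T evaluates to T.

T


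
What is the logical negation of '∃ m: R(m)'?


¬(∀ x: φ) = ∃ x: ¬φ, and ¬(∃ x: φ) = ∀ x: ¬φ.
Apply to the existential statement.

∀ m: ¬(R(m))


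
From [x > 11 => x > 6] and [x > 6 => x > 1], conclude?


Hypothetical syllogism: from (P → Q) and (Q → R), infer (P → R).
Chain the two implications through the shared middle term 'x > 6'.

x > 11 => x > 1


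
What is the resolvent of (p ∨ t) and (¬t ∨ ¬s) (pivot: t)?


The clauses contain complementary literals t and ¬t.
Resolution eliminates this pair and disjoins the remaining literals (merging duplicates).

(p ∨ ¬s)


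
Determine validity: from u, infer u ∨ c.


This matches the form of disjunction introduction: the conclusion follows in every model of the premises.

Valid.


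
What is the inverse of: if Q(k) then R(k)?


The inverse of (P → Q) is (¬P → ¬Q). It is equivalent to the converse, not to the original.
Here P = 'Q(k)' and Q = 'R(k)'.

If not (Q(k)), then not (R(k)).


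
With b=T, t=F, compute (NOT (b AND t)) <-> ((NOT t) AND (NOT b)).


Substitute b=T, t=F:
b AND t = T AND F = F
NOT (b AND t) = T
NOT t = T
NOT b = F
(NOT t) AND (NOT b) = T AND F = F
(NOT (b AND t)) <-> ((NOT t) AND (NOT b)) = T <-> F = F

F


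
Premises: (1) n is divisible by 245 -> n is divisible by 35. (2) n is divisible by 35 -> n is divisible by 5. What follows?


Hypothetical syllogism: from (P → Q) and (Q → R), infer (P → R).
Chain the two implications through the shared middle term 'n is divisible by 35'.

n is divisible by 245 -> n is divisible by 5


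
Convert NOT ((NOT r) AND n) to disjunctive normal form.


Step 1: Apply De Morgan: ¬((¬r) ∧ n) = ¬(¬r) ∨ ¬n.
Step 2: Eliminate any double negations (¬¬X = X).

r OR (NOT n)


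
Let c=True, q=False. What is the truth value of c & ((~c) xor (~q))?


Substitute c=True, q=False:
~c = False
~q = True
(~c) xor (~q) = False xor True = True
c & ((~c) xor (~q)) = True & True = True

True


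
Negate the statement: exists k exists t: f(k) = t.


Negation flips each quantifier (∀↔∃) and negates the inner predicate.
¬(exists k exists t: φ) = forall k forall t: ¬φ.

forall k forall t: ~(f(k) = t)


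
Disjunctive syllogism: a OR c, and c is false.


Disjunctive syllogism: from (P ∨ Q) and ¬P, infer Q.
One disjunct, 'c', is ruled out; the other must hold.

a


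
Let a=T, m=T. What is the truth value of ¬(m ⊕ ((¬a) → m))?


Substitute a=T, m=T:
¬a = F
(¬a) → m = F → T = T
m ⊕ ((¬a) → m) = T ⊕ T = F
¬(m ⊕ ((¬a) → m)) = T

T


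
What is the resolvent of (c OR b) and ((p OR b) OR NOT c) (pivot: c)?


The clauses contain complementary literals c and NOTc.
Resolution eliminates this pair and disjoins the remaining literals (merging duplicates).

(b OR p)


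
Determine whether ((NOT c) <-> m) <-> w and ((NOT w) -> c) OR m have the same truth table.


Compare truth tables:
c | m | w | φ | ψ
-----------------
F | F | F | T | F
T | F | F | F | T
F | T | F | F | T
T | T | F | T | T
F | F | T | F | T
T | F | T | T | T
F | T | T | T | T
T | T | T | F | T
They differ at row 1 (c=F, m=F, w=F): φ=T but ψ=F.

No, they are not logically equivalent.


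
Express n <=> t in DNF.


Step 1: n ↔ t is true exactly when both agree: (n ∧ t) ∨ (¬n ∧ ¬t).

(n & t) | ((~n) & (~t))


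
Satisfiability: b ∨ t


Search for a satisfying assignment over {b, t}.
Try b=T, t=F: the formula evaluates to T.
A satisfying assignment exists.

Satisfiable.


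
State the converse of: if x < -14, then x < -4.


The converse of (P → Q) is (Q → P). It is not in general equivalent to the original.
Here P = 'x < -14' and Q = 'x < -4'.

If x < -4, then x < -14.


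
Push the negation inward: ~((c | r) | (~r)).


De Morgan: the negation of a disjunction is the conjunction of the negations.
Distribute ~ across |, flipping it to &, and negate each literal.

((~c) & (~r)) & r


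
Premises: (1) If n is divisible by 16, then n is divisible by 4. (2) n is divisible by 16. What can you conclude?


Modus ponens: from (P → Q) and P, infer Q.
P = 'n is divisible by 16' is asserted, and P → Q holds, so Q follows.

n is divisible by 4.


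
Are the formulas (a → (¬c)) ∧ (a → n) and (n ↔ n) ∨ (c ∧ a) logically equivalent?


Compare truth tables:
a | c | n | φ | ψ
-----------------
F | F | F | T | T
T | F | F | F | T
F | T | F | T | T
T | T | F | F | T
F | F | T | T | T
T | F | T | T | T
F | T | T | T | T
T | T | T | F | T
They differ at row 2 (a=T, c=F, n=F): φ=F but ψ=T.

No, they are not logically equivalent.


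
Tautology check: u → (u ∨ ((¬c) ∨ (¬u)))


Build the truth table over {c, u}:
c | u | φ
---------
F | F | T
T | F | T
F | T | T
T | T | T
Every row evaluates to true.

Yes, it is a tautology.


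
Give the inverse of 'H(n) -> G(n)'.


The inverse of (P → Q) is (¬P → ¬Q). It is equivalent to the converse, not to the original.
Here P = 'H(n)' and Q = 'G(n)'.

If not (H(n)), then not (G(n)).


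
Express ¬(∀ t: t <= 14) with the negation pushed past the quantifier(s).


¬(∀ x: φ) = ∃ x: ¬φ, and ¬(∃ x: φ) = ∀ x: ¬φ.
Apply to the universal statement.

∃ t: ¬(t <= 14)


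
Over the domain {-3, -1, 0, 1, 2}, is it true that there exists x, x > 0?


Evaluate the predicate on each element: -3:F, -1:F, 0:F, 1:T, 2:T.
Witness x = 1 satisfies the predicate.

T


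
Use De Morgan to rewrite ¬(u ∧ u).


De Morgan: the negation of a conjunction is the disjunction of the negations.
Distribute ¬ across ∧, flipping it to ∨, and negate each literal.

(¬u) ∨ (¬u)


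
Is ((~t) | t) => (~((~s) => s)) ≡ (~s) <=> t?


Compare truth tables:
s | t | φ | ψ
-------------
False | False | True | False
True | False | False | True
False | True | True | True
True | True | False | False
They differ at row 1 (s=False, t=False): φ=True but ψ=False.

No, they are not logically equivalent.


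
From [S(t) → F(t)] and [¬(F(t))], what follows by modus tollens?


Modus tollens: from (P → Q) and ¬Q, infer ¬P.
Q = 'F(t)' is denied; since P → Q, P must also fail.

Not (S(t)).


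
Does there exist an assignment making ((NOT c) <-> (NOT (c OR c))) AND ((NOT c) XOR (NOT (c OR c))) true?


Check all 2 assignments over {c}:
c | φ
-----
F | F
T | F
No assignment makes the formula true.

Unsatisfiable.


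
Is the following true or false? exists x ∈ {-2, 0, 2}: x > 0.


Evaluate the predicate on each element: -2:False, 0:False, 2:True.
Witness x = 2 satisfies the predicate.

True


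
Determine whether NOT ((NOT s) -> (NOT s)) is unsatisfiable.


Truth table over {s}:
s | φ
-----
F | F
T | F
Every row is false.

Yes, it is a contradiction.


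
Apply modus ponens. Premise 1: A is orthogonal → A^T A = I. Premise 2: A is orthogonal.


Modus ponens: from (P → Q) and P, infer Q.
P = 'A is orthogonal' is asserted, and P → Q holds, so Q follows.

A^T A = I.


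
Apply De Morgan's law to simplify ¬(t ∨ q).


De Morgan: the negation of a disjunction is the conjunction of the negations.
Distribute ¬ across ∨, flipping it to ∧, and negate each literal.

(¬t) ∧ (¬q)


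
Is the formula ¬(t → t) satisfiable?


Check all 2 assignments over {t}:
t | φ
-----
F | F
T | F
No assignment makes the formula true.

Unsatisfiable.


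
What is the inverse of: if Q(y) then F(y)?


The inverse of (P → Q) is (¬P → ¬Q). It is equivalent to the converse, not to the original.
Here P = 'Q(y)' and Q = 'F(y)'.

If not (Q(y)), then not (F(y)).


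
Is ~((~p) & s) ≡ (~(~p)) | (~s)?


Compare truth tables:
p | s | φ | ψ
-------------
False | False | True | True
True | False | True | True
False | True | False | False
True | True | True | True
The columns φ and ψ agree on every row.

Yes, they are logically equivalent.


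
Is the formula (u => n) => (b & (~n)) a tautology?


Build the truth table over {b, n, u}:
b | n | u | φ
-------------
False | False | False | False
True | False | False | True
False | True | False | False
True | True | False | False
False | False | True | True
True | False | True | True
False | True | True | False
True | True | True | False
Counterexample at row 1: with b=False, n=False, u=False, the formula is False.

No, it is not a tautology.


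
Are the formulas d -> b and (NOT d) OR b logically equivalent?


Compare truth tables:
b | d | φ | ψ
-------------
F | F | T | T
T | F | T | T
F | T | F | F
T | T | T | T
The columns φ and ψ agree on every row.

Yes, they are logically equivalent.


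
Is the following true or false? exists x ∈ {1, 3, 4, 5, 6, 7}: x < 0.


Evaluate the predicate on each element: 1:False, 3:False, 4:False, 5:False, 6:False, 7:False.
No element satisfies the predicate.

False


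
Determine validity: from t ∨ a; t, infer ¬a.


This is affirming a disjunct (fallacy). There exist truth assignments where the premises are all true but the conclusion is false.

Invalid.


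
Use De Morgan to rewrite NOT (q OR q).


De Morgan: the negation of a disjunction is the conjunction of the negations.
Distribute NOT across OR, flipping it to AND, and negate each literal.

(NOT q) AND (NOT q)


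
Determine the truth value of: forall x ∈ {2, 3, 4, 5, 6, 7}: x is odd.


Evaluate the predicate on each element: 2:False, 3:True, 4:False, 5:True, 6:False, 7:True.
Counterexample x = 2 fails the predicate.

False


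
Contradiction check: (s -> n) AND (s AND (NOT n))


Truth table over {n, s}:
n | s | φ
---------
F | F | F
T | F | F
F | T | F
T | T | F
Every row is false.

Yes, it is a contradiction.


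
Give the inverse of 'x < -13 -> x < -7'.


The inverse of (P → Q) is (¬P → ¬Q). It is equivalent to the converse, not to the original.
Here P = 'x < -13' and Q = 'x < -7'.

If not (x < -13), then not (x < -7).


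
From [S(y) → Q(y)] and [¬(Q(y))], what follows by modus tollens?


Modus tollens: from (P → Q) and ¬Q, infer ¬P.
Q = 'Q(y)' is denied; since P → Q, P must also fail.

Not (S(y)).


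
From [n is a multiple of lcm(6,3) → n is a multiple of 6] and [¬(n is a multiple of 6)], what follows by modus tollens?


Modus tollens: from (P → Q) and ¬Q, infer ¬P.
Q = 'n is a multiple of 6' is denied; since P → Q, P must also fail.

Not (n is a multiple of lcm(6,3)).


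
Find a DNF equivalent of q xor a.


Step 1: q ⊕ a is true exactly when they disagree: (q ∧ ¬a) ∨ (¬q ∧ a).

(q & (~a)) | ((~q) & a)


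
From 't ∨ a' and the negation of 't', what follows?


Disjunctive syllogism: from (P ∨ Q) and ¬P, infer Q.
One disjunct, 't', is ruled out; the other must hold.

a


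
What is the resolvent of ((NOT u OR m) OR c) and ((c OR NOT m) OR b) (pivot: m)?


The clauses contain complementary literals m and NOTm.
Resolution eliminates this pair and disjoins the remaining literals (merging duplicates).

((NOT u OR c) OR b)


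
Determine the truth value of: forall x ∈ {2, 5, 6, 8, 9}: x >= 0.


Evaluate the predicate on each element: 2:True, 5:True, 6:True, 8:True, 9:True.
Every element satisfies the predicate.

True


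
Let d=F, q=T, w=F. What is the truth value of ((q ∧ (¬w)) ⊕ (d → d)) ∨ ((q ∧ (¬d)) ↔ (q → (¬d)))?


Substitute d=F, q=T, w=F:
¬w = T
q ∧ (¬w) = T ∧ T = T
d → d = F → F = T
(q ∧ (¬w)) ⊕ (d → d) = T ⊕ T = F
¬d = T
q ∧ (¬d) = T ∧ T = T
¬d = T
q → (¬d) = T → T = T
(q ∧ (¬d)) ↔ (q → (¬d)) = T ↔ T = T
((q ∧ (¬w)) ⊕ (d → d)) ∨ ((q ∧ (¬d)) ↔ (q → (¬d))) = F ∨ T = T

T


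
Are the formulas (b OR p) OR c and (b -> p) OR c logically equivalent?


Compare truth tables:
b | c | p | φ | ψ
-----------------
F | F | F | F | T
T | F | F | T | F
F | T | F | T | T
T | T | F | T | T
F | F | T | T | T
T | F | T | T | T
F | T | T | T | T
T | T | T | T | T
They differ at row 1 (b=F, c=F, p=F): φ=F but ψ=T.

No, they are not logically equivalent.


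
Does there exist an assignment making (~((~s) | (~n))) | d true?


Search for a satisfying assignment over {d, n, s}.
Try d=True, n=False, s=False: the formula evaluates to True.
A satisfying assignment exists.

Satisfiable.


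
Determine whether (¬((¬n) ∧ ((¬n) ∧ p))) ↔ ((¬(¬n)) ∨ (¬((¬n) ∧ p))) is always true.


Build the truth table over {n, p}:
n | p | φ
---------
F | F | T
T | F | T
F | T | T
T | T | T
Every row evaluates to true.

Yes, it is a tautology.


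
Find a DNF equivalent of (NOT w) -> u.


Step 1: Rewrite (¬w) → u as ¬(¬w) ∨ u.
Step 2: Eliminate any double negations (¬¬X = X).

w OR u


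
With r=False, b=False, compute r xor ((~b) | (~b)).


Substitute r=False, b=False:
~b = True
~b = True
(~b) | (~b) = True | True = True
r xor ((~b) | (~b)) = False xor True = True

True


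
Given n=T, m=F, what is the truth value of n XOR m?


Exclusive or is true when exactly one operand is true.
Substitute: n=T, m=F.
T XOR F evaluates to T.

T


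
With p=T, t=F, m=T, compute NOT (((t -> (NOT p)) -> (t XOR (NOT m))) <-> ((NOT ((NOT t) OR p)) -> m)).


Substitute p=T, t=F, m=T:
… (earlier sub-steps elided)
t -> (NOT p) = F -> F = T
NOT m = F
t XOR (NOT m) = F XOR F = F
(t -> (NOT p)) -> (t XOR (NOT m)) = T -> F = F
NOT t = T
(NOT t) OR p = T OR T = T
NOT ((NOT t) OR p) = F
(NOT ((NOT t) OR p)) -> m = F -> T = T
((t -> (NOT p)) -> (t XOR (NOT m))) <-> ((NOT ((NOT t) OR p)) -> m) = F <-> T = F
NOT (((t -> (NOT p)) -> (t XOR (NOT m))) <-> ((NOT ((NOT t) OR p)) -> m)) = T

T


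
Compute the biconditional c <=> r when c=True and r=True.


Biconditional is true when both operands have the same truth value.
Substitute: c=True, r=True.
True <=> True evaluates to True.

True


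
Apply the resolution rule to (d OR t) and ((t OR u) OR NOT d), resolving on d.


The clauses contain complementary literals d and NOTd.
Resolution eliminates this pair and disjoins the remaining literals (merging duplicates).

(t OR u)


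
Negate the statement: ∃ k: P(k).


¬(∀ x: φ) = ∃ x: ¬φ, and ¬(∃ x: φ) = ∀ x: ¬φ.
Apply to the existential statement.

∀ k: ¬(P(k))


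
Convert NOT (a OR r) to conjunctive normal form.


Step 1: Apply De Morgan: ¬(a ∨ r) = ¬a ∧ ¬r.

(NOT a) AND (NOT r)


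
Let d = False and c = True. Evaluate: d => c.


Implication is false only when antecedent is true and consequent is false.
Substitute: d=False, c=True.
False => True evaluates to True.

True


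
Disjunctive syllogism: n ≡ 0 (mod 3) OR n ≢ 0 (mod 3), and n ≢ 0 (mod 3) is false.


Disjunctive syllogism: from (P ∨ Q) and ¬P, infer Q.
One disjunct, 'n ≢ 0 (mod 3)', is ruled out; the other must hold.

n ≡ 0 (mod 3)


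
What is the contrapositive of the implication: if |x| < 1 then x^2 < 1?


The contrapositive of (P → Q) is (¬Q → ¬P); it is logically equivalent to the original.
Here P = '|x| < 1' and Q = 'x^2 < 1'.

If not (x^2 < 1), then not (|x| < 1).


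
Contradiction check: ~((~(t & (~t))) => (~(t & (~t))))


Truth table over {t}:
t | φ
-----
False | False
True | False
Every row is false.

Yes, it is a contradiction.


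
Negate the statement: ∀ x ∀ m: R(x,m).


Negation flips each quantifier (∀↔∃) and negates the inner predicate.
¬(∀ x ∀ m: φ) = ∃ x ∃ m: ¬φ.

∃ x ∃ m: ¬(R(x,m))


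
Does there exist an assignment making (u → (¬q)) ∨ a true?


Search for a satisfying assignment over {a, q, u}.
Try a=F, q=F, u=F: the formula evaluates to T.
A satisfying assignment exists.

Satisfiable.


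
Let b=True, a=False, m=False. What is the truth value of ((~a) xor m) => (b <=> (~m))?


Substitute b=True, a=False, m=False:
~a = True
(~a) xor m = True xor False = True
~m = True
b <=> (~m) = True <=> True = True
((~a) xor m) => (b <=> (~m)) = True => True = True

True


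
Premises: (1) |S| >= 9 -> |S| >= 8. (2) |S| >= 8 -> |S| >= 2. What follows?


Hypothetical syllogism: from (P → Q) and (Q → R), infer (P → R).
Chain the two implications through the shared middle term '|S| >= 8'.

|S| >= 9 -> |S| >= 2


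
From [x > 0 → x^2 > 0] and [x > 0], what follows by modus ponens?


Modus ponens: from (P → Q) and P, infer Q.
P = 'x > 0' is asserted, and P → Q holds, so Q follows.

x^2 > 0.


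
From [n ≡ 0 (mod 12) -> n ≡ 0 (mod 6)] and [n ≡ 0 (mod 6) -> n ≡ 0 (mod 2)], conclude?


Hypothetical syllogism: from (P → Q) and (Q → R), infer (P → R).
Chain the two implications through the shared middle term 'n ≡ 0 (mod 6)'.

n ≡ 0 (mod 12) -> n ≡ 0 (mod 2)


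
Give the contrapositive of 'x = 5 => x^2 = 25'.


The contrapositive of (P → Q) is (¬Q → ¬P); it is logically equivalent to the original.
Here P = 'x = 5' and Q = 'x^2 = 25'.

If not (x^2 = 25), then not (x = 5).


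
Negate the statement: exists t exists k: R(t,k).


Negation flips each quantifier (∀↔∃) and negates the inner predicate.
¬(exists t exists k: φ) = forall t forall k: ¬φ.

forall t forall k: ~(R(t,k))


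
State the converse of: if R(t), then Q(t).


The converse of (P → Q) is (Q → P). It is not in general equivalent to the original.
Here P = 'R(t)' and Q = 'Q(t)'.

If Q(t), then R(t).


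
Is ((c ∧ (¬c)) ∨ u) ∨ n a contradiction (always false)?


Truth table over {c, n, u}:
c | n | u | φ
-------------
F | F | F | F
T | F | F | F
F | T | F | T
T | T | F | T
F | F | T | T
T | F | T | T
F | T | T | T
T | T | T | T
Satisfying assignment at row 3: c=F, n=T, u=F gives T.

No, it is not a contradiction.


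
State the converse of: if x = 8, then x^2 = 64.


The converse of (P → Q) is (Q → P). It is not in general equivalent to the original.
Here P = 'x = 8' and Q = 'x^2 = 64'.

If x^2 = 64, then x = 8.


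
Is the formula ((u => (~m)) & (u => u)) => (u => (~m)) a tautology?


Build the truth table over {m, u}:
m | u | φ
---------
False | False | True
True | False | True
False | True | True
True | True | True
Every row evaluates to true.

Yes, it is a tautology.


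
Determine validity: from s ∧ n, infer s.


This matches the form of conjunction elimination: the conclusion follows in every model of the premises.

Valid.


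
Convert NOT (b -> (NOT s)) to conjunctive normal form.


Step 1: Rewrite b → (¬s) as ¬b ∨ (¬s).
Step 2: Negate: ¬(¬b ∨ (¬s)) = b ∧ ¬(¬s) (De Morgan + double negation).
Step 3: Eliminate any double negations (¬¬X = X).

b AND s


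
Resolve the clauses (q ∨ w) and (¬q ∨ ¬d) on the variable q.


The clauses contain complementary literals q and ¬q.
Resolution eliminates this pair and disjoins the remaining literals (merging duplicates).

(w ∨ ¬d)


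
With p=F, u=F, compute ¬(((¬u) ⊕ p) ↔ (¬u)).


Substitute p=F, u=F:
¬u = T
(¬u) ⊕ p = T ⊕ F = T
¬u = T
((¬u) ⊕ p) ↔ (¬u) = T ↔ T = T
¬(((¬u) ⊕ p) ↔ (¬u)) = F

F


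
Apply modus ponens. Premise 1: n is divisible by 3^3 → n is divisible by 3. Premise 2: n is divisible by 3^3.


Modus ponens: from (P → Q) and P, infer Q.
P = 'n is divisible by 3^3' is asserted, and P → Q holds, so Q follows.

n is divisible by 3.


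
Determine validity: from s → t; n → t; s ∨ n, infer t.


This matches the form of proof by cases: the conclusion follows in every model of the premises.

Valid.


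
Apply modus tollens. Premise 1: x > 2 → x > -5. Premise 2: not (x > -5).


Modus tollens: from (P → Q) and ¬Q, infer ¬P.
Q = 'x > -5' is denied; since P → Q, P must also fail.

Not (x > 2).


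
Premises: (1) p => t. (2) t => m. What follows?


Hypothetical syllogism: from (P → Q) and (Q → R), infer (P → R).
Chain the two implications through the shared middle term 't'.

p => m


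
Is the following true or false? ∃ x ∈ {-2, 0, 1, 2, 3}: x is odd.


Evaluate the predicate on each element: -2:F, 0:F, 1:T, 2:F, 3:T.
Witness x = 1 satisfies the predicate.

T


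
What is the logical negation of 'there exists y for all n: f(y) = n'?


Negation flips each quantifier (∀↔∃) and negates the inner predicate.
¬(there exists y for all n: φ) = for all y there exists n: ¬φ.

for all y there exists n: NOT(f(y) = n)


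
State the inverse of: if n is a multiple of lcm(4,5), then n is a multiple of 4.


The inverse of (P → Q) is (¬P → ¬Q). It is equivalent to the converse, not to the original.
Here P = 'n is a multiple of lcm(4,5)' and Q = 'n is a multiple of 4'.

If not (n is a multiple of lcm(4,5)), then not (n is a multiple of 4).


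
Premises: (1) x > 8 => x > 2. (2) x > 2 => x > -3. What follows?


Hypothetical syllogism: from (P → Q) and (Q → R), infer (P → R).
Chain the two implications through the shared middle term 'x > 2'.

x > 8 => x > -3


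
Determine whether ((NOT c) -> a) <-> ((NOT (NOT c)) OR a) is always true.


Build the truth table over {a, c}:
a | c | φ
---------
F | F | T
T | F | T
F | T | T
T | T | T
Every row evaluates to true.

Yes, it is a tautology.


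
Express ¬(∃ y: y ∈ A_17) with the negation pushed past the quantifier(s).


¬(∀ x: φ) = ∃ x: ¬φ, and ¬(∃ x: φ) = ∀ x: ¬φ.
Apply to the existential statement.

∀ y: ¬(y ∈ A_17)


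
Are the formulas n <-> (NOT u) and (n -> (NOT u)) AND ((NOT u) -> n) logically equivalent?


Compare truth tables:
n | u | φ | ψ
-------------
F | F | F | F
T | F | T | T
F | T | T | T
T | T | F | F
The columns φ and ψ agree on every row.

Yes, they are logically equivalent.


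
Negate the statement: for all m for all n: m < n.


Negation flips each quantifier (∀↔∃) and negates the inner predicate.
¬(for all m for all n: φ) = there exists m there exists n: ¬φ.

there exists m there exists n: NOT(m < n)


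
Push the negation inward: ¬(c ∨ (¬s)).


De Morgan: the negation of a disjunction is the conjunction of the negations.
Distribute ¬ across ∨, flipping it to ∧, and negate each literal.

(¬c) ∧ s


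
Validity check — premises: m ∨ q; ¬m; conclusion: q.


This matches the form of disjunctive syllogism: the conclusion follows in every model of the premises.

Valid.


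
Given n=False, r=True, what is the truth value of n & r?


Conjunction is true only when both operands are true.
Substitute: n=False, r=True.
False & True evaluates to False.

False


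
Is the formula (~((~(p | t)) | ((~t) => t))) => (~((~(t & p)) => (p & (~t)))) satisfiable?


Search for a satisfying assignment over {p, t}.
Try p=False, t=False: the formula evaluates to True.
A satisfying assignment exists.

Satisfiable.


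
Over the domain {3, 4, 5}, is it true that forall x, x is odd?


Evaluate the predicate on each element: 3:True, 4:False, 5:True.
Counterexample x = 4 fails the predicate.

False


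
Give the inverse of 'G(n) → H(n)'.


The inverse of (P → Q) is (¬P → ¬Q). It is equivalent to the converse, not to the original.
Here P = 'G(n)' and Q = 'H(n)'.

If not (G(n)), then not (H(n)).


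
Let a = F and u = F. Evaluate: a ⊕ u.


Exclusive or is true when exactly one operand is true.
Substitute: a=F, u=F.
F ⊕ F evaluates to F.

F


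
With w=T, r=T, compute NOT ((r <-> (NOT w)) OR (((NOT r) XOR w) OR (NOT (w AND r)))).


Substitute w=T, r=T:
NOT w = F
r <-> (NOT w) = T <-> F = F
NOT r = F
(NOT r) XOR w = F XOR T = T
w AND r = T AND T = T
NOT (w AND r) = F
((NOT r) XOR w) OR (NOT (w AND r)) = T OR F = T
(r <-> (NOT w)) OR (((NOT r) XOR w) OR (NOT (w AND r))) = F OR T = T
NOT ((r <-> (NOT w)) OR (((NOT r) XOR w) OR (NOT (w AND r)))) = F

F


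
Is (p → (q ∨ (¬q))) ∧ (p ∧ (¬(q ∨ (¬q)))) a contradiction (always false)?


Truth table over {p, q}:
p | q | φ
---------
F | F | F
T | F | F
F | T | F
T | T | F
Every row is false.

Yes, it is a contradiction.


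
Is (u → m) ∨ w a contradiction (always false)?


Truth table over {m, u, w}:
m | u | w | φ
-------------
F | F | F | T
T | F | F | T
F | T | F | F
T | T | F | T
F | F | T | T
T | F | T | T
F | T | T | T
T | T | T | T
Satisfying assignment at row 1: m=F, u=F, w=F gives T.

No, it is not a contradiction.


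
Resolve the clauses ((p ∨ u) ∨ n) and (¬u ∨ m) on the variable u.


The clauses contain complementary literals u and ¬u.
Resolution eliminates this pair and disjoins the remaining literals (merging duplicates).

((p ∨ n) ∨ m)


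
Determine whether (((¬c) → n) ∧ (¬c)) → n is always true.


Build the truth table over {c, n}:
c | n | φ
---------
F | F | T
T | F | T
F | T | T
T | T | T
Every row evaluates to true.

Yes, it is a tautology.


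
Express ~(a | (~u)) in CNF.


Step 1: Apply De Morgan: ¬(a ∨ (¬u)) = ¬a ∧ ¬(¬u).
Step 2: Eliminate any double negations (¬¬X = X).

(~a) & u


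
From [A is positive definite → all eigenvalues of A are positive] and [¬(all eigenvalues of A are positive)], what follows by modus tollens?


Modus tollens: from (P → Q) and ¬Q, infer ¬P.
Q = 'all eigenvalues of A are positive' is denied; since P → Q, P must also fail.

Not (A is positive definite).


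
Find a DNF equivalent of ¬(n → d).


Step 1: Rewrite implication then negate: ¬(¬n ∨ d) = n ∧ ¬d.

n ∧ (¬d)


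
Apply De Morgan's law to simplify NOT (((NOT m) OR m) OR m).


De Morgan: the negation of a disjunction is the conjunction of the negations.
Distribute NOT across OR, flipping it to AND, and negate each literal.

(m AND (NOT m)) AND (NOT m)


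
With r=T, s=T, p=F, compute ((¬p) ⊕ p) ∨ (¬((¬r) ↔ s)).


Substitute r=T, s=T, p=F:
¬p = T
(¬p) ⊕ p = T ⊕ F = T
¬r = F
(¬r) ↔ s = F ↔ T = F
¬((¬r) ↔ s) = T
((¬p) ⊕ p) ∨ (¬((¬r) ↔ s)) = T ∨ T = T

T


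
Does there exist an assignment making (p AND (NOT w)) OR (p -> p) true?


Search for a satisfying assignment over {p, w}.
Try p=F, w=F: the formula evaluates to T.
A satisfying assignment exists.

Satisfiable.


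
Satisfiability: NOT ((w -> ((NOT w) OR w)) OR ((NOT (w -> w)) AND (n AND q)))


Check all 8 assignments over {n, q, w}:
n | q | w | φ
-------------
F | F | F | F
T | F | F | F
F | T | F | F
T | T | F | F
F | F | T | F
T | F | T | F
F | T | T | F
T | T | T | F
No assignment makes the formula true.

Unsatisfiable.


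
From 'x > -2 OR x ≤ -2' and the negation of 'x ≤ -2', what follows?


Disjunctive syllogism: from (P ∨ Q) and ¬P, infer Q.
One disjunct, 'x ≤ -2', is ruled out; the other must hold.

x > -2


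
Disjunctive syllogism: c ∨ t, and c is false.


Disjunctive syllogism: from (P ∨ Q) and ¬P, infer Q.
One disjunct, 'c', is ruled out; the other must hold.

t


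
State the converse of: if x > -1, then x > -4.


The converse of (P → Q) is (Q → P). It is not in general equivalent to the original.
Here P = 'x > -1' and Q = 'x > -4'.

If x > -4, then x > -1.


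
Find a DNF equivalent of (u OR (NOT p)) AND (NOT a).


Step 1: Distribute ∧ over ∨: (u ∨ (¬p)) ∧ (¬a) = (u ∧ (¬a)) ∨ ((¬p) ∧ (¬a)).

(u AND (NOT a)) OR ((NOT p) AND (NOT a))


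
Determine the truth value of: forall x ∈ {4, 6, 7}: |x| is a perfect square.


Evaluate the predicate on each element: 4:True, 6:False, 7:False.
Counterexample x = 6 fails the predicate.

False


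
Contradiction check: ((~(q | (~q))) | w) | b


Truth table over {b, q, w}:
b | q | w | φ
-------------
False | False | False | False
True | False | False | True
False | True | False | False
True | True | False | True
False | False | True | True
True | False | True | True
False | True | True | True
True | True | True | True
Satisfying assignment at row 2: b=True, q=False, w=False gives True.

No, it is not a contradiction.


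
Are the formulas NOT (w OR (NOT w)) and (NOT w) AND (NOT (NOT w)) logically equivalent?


Compare truth tables:
w | φ | ψ
---------
F | F | F
T | F | F
The columns φ and ψ agree on every row.

Yes, they are logically equivalent.


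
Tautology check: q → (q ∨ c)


Build the truth table over {c, q}:
c | q | φ
---------
F | F | T
T | F | T
F | T | T
T | T | T
Every row evaluates to true.

Yes, it is a tautology.


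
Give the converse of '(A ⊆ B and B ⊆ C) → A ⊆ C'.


The converse of (P → Q) is (Q → P). It is not in general equivalent to the original.
Here P = '(A ⊆ B and B ⊆ C)' and Q = 'A ⊆ C'.

If A ⊆ C, then (A ⊆ B and B ⊆ C).


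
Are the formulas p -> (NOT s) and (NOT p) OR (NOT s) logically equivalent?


Compare truth tables:
p | s | φ | ψ
-------------
F | F | T | T
T | F | T | T
F | T | T | T
T | T | F | F
The columns φ and ψ agree on every row.

Yes, they are logically equivalent.


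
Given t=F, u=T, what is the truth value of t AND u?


Conjunction is true only when both operands are true.
Substitute: t=F, u=T.
F AND T evaluates to F.

F


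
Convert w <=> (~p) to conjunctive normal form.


Step 1: Rewrite w ↔ (¬p) as (w → (¬p)) ∧ ((¬p) → w).
Step 2: Rewrite each implication as a disjunction.
Step 3: Eliminate any double negations (¬¬X = X).

((~w) | (~p)) & (p | w)


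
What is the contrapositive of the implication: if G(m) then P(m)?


The contrapositive of (P → Q) is (¬Q → ¬P); it is logically equivalent to the original.
Here P = 'G(m)' and Q = 'P(m)'.

If not (P(m)), then not (G(m)).


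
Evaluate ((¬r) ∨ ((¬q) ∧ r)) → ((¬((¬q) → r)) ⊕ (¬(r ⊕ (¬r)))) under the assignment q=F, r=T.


Substitute q=F, r=T:
… (earlier sub-steps elided)
(¬q) ∧ r = T ∧ T = T
(¬r) ∨ ((¬q) ∧ r) = F ∨ T = T
¬q = T
(¬q) → r = T → T = T
¬((¬q) → r) = F
¬r = F
r ⊕ (¬r) = T ⊕ F = T
¬(r ⊕ (¬r)) = F
(¬((¬q) → r)) ⊕ (¬(r ⊕ (¬r))) = F ⊕ F = F
((¬r) ∨ ((¬q) ∧ r)) → ((¬((¬q) → r)) ⊕ (¬(r ⊕ (¬r)))) = T → F = F

F


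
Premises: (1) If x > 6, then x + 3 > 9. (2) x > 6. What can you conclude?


Modus ponens: from (P → Q) and P, infer Q.
P = 'x > 6' is asserted, and P → Q holds, so Q follows.

x + 3 > 9.


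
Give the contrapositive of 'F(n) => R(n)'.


The contrapositive of (P → Q) is (¬Q → ¬P); it is logically equivalent to the original.
Here P = 'F(n)' and Q = 'R(n)'.

If not (R(n)), then not (F(n)).


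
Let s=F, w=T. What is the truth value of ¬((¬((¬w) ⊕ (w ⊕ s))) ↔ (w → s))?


Substitute s=F, w=T:
¬w = F
w ⊕ s = T ⊕ F = T
(¬w) ⊕ (w ⊕ s) = F ⊕ T = T
¬((¬w) ⊕ (w ⊕ s)) = F
w → s = T → F = F
(¬((¬w) ⊕ (w ⊕ s))) ↔ (w → s) = F ↔ F = T
¬((¬((¬w) ⊕ (w ⊕ s))) ↔ (w → s)) = F

F


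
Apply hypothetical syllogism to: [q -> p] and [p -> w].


Hypothetical syllogism: from (P → Q) and (Q → R), infer (P → R).
Chain the two implications through the shared middle term 'p'.

q -> w


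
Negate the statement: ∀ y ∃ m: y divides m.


Negation flips each quantifier (∀↔∃) and negates the inner predicate.
¬(∀ y ∃ m: φ) = ∃ y ∀ m: ¬φ.

∃ y ∀ m: ¬(y divides m)


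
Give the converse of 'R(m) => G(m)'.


The converse of (P → Q) is (Q → P). It is not in general equivalent to the original.
Here P = 'R(m)' and Q = 'G(m)'.

If G(m), then R(m).


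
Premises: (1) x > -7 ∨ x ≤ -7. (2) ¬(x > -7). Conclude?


Disjunctive syllogism: from (P ∨ Q) and ¬P, infer Q.
One disjunct, 'x > -7', is ruled out; the other must hold.

x ≤ -7


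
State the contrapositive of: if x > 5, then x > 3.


The contrapositive of (P → Q) is (¬Q → ¬P); it is logically equivalent to the original.
Here P = 'x > 5' and Q = 'x > 3'.

If not (x > 3), then not (x > 5).


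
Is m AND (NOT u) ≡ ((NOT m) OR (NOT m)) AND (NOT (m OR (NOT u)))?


Compare truth tables:
m | u | φ | ψ
-------------
F | F | F | F
T | F | T | F
F | T | F | T
T | T | F | F
They differ at row 2 (m=T, u=F): φ=T but ψ=F.

No, they are not logically equivalent.


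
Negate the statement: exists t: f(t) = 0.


¬(forall x: φ) = exists x: ¬φ, and ¬(exists x: φ) = forall x: ¬φ.
Apply to the existential statement.

forall t: ~(f(t) = 0)


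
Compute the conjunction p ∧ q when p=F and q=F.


Conjunction is true only when both operands are true.
Substitute: p=F, q=F.
F ∧ F evaluates to F.

F


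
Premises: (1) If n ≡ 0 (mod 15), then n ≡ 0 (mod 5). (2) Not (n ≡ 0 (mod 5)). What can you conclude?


Modus tollens: from (P → Q) and ¬Q, infer ¬P.
Q = 'n ≡ 0 (mod 5)' is denied; since P → Q, P must also fail.

Not (n ≡ 0 (mod 15)).


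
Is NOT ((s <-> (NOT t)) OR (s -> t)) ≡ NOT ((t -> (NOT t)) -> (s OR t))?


Compare truth tables:
s | t | φ | ψ
-------------
F | F | F | T
T | F | F | F
F | T | F | F
T | T | F | F
They differ at row 1 (s=F, t=F): φ=F but ψ=T.

No, they are not logically equivalent.


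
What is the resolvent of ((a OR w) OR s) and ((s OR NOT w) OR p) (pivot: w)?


The clauses contain complementary literals w and NOTw.
Resolution eliminates this pair and disjoins the remaining literals (merging duplicates).

((s OR a) OR p)


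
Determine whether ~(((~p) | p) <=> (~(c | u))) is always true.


Build the truth table over {c, p, u}:
c | p | u | φ
-------------
False | False | False | False
True | False | False | True
False | True | False | False
True | True | False | True
False | False | True | True
True | False | True | True
False | True | True | True
True | True | True | True
Counterexample at row 1: with c=False, p=False, u=False, the formula is False.

No, it is not a tautology.


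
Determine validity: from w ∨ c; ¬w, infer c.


This matches the form of disjunctive syllogism: the conclusion follows in every model of the premises.

Valid.


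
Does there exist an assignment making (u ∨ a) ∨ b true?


Search for a satisfying assignment over {a, b, u}.
Try a=T, b=F, u=F: the formula evaluates to T.
A satisfying assignment exists.

Satisfiable.


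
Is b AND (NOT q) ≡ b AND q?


Compare truth tables:
b | q | φ | ψ
-------------
F | F | F | F
T | F | T | F
F | T | F | F
T | T | F | T
They differ at row 2 (b=T, q=F): φ=T but ψ=F.

No, they are not logically equivalent.


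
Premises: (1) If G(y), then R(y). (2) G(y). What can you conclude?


Modus ponens: from (P → Q) and P, infer Q.
P = 'G(y)' is asserted, and P → Q holds, so Q follows.

R(y).


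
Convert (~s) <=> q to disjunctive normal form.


Step 1: (¬s) ↔ q is true exactly when both agree: ((¬s) ∧ q) ∨ (¬(¬s) ∧ ¬q).
Step 2: Eliminate any double negations (¬¬X = X).

((~s) & q) | (s & (~q))


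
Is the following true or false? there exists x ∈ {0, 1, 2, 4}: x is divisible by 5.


Evaluate the predicate on each element: 0:T, 1:F, 2:F, 4:F.
Witness x = 0 satisfies the predicate.

T


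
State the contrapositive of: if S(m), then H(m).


The contrapositive of (P → Q) is (¬Q → ¬P); it is logically equivalent to the original.
Here P = 'S(m)' and Q = 'H(m)'.

If not (H(m)), then not (S(m)).


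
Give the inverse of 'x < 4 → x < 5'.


The inverse of (P → Q) is (¬P → ¬Q). It is equivalent to the converse, not to the original.
Here P = 'x < 4' and Q = 'x < 5'.

If not (x < 4), then not (x < 5).


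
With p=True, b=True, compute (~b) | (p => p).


Substitute p=True, b=True:
~b = False
p => p = True => True = True
(~b) | (p => p) = False | True = True

True


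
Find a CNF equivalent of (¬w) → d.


Step 1: Rewrite (¬w) → d as ¬(¬w) ∨ d.
Step 2: Eliminate any double negations (¬¬X = X).

w ∨ d


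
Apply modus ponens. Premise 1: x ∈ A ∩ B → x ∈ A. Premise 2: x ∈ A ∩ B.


Modus ponens: from (P → Q) and P, infer Q.
P = 'x ∈ A ∩ B' is asserted, and P → Q holds, so Q follows.

x ∈ A.


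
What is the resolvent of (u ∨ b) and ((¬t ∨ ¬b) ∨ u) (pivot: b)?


The clauses contain complementary literals b and ¬b.
Resolution eliminates this pair and disjoins the remaining literals (merging duplicates).

(u ∨ ¬t)


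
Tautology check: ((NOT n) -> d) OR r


Build the truth table over {d, n, r}:
d | n | r | φ
-------------
F | F | F | F
T | F | F | T
F | T | F | T
T | T | F | T
F | F | T | T
T | F | T | T
F | T | T | T
T | T | T | T
Counterexample at row 1: with d=F, n=F, r=F, the formula is F.

No, it is not a tautology.


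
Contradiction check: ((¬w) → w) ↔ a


Truth table over {a, w}:
a | w | φ
---------
F | F | T
T | F | F
F | T | F
T | T | T
Satisfying assignment at row 1: a=F, w=F gives T.

No, it is not a contradiction.


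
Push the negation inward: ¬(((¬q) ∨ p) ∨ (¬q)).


De Morgan: the negation of a disjunction is the conjunction of the negations.
Distribute ¬ across ∨, flipping it to ∧, and negate each literal.

(q ∧ (¬p)) ∧ q
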